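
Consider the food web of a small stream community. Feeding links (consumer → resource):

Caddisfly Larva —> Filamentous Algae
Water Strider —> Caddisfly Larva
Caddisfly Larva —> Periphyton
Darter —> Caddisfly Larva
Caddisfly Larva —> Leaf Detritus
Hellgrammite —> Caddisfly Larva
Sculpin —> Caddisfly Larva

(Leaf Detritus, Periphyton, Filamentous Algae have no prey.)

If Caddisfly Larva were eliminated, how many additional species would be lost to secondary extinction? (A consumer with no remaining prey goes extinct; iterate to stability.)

4

Remove Caddisfly Larva.
Round 1: Hellgrammite (all prey gone), Sculpin (all prey gone), Water Strider (all prey gone), Darter (all prey gone) → extinct.
No further losses. Total secondary extinctions: 4.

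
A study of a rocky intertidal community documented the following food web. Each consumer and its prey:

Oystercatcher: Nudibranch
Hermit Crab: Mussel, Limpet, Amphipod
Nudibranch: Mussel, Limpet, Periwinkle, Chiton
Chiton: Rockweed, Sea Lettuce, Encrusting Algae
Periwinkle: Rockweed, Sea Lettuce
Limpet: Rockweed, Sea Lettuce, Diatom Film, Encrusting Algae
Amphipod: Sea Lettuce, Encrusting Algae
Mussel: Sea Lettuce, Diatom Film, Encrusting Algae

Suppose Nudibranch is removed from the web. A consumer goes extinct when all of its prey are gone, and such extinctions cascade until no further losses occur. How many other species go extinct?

Remove Nudibranch.
Round 1: Oystercatcher (all prey gone) → extinct.
No further losses. Total secondary extinctions: 1.

1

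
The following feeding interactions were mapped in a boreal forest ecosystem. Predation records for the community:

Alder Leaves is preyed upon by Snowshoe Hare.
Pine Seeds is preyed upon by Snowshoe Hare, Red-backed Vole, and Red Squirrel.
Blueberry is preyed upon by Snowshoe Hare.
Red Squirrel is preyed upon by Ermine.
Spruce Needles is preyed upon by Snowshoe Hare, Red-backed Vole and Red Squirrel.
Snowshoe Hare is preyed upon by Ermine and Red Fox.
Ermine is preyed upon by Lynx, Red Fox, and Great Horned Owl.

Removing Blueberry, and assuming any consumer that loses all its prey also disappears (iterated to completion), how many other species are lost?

0

Remove Blueberry.
Every predator of it retains at least one other prey: Snowshoe Hare still has Spruce Needles, Pine Seeds, Alder Leaves.
No consumer loses all prey, so no secondary extinctions occur.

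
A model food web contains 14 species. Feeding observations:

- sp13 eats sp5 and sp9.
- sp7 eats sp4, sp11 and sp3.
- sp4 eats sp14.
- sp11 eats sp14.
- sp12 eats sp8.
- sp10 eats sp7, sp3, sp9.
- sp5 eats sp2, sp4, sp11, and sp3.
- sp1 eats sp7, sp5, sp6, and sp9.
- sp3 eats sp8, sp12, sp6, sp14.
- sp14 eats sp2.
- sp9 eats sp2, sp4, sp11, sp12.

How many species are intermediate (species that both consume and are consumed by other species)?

Intermediate species (has both prey and predators): sp14, sp12, sp4, sp3, sp11, sp9, sp7, sp5.
Count: 8.

8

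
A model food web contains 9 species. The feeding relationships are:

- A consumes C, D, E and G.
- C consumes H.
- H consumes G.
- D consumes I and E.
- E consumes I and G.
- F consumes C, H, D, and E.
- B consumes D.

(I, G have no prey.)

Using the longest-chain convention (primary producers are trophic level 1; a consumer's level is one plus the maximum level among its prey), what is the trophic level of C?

G is a producer → level 1.
H eats G → level 2.
C eats H → level 3.

Trophic level 3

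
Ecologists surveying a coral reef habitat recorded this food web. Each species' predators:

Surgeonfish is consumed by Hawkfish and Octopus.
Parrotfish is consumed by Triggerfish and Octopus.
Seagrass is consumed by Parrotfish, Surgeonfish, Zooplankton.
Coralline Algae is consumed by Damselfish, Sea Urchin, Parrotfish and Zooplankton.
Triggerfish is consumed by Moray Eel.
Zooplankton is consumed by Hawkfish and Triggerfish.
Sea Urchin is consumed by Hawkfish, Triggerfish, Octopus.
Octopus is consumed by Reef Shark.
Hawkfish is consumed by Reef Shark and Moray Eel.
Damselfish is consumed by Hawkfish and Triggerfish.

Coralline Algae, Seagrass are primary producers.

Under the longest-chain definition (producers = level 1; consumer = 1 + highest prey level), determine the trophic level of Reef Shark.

Coralline Algae is a producer → level 1.
Zooplankton eats Coralline Algae (level 1); other prey at levels: Seagrass 1 → level 2.
Hawkfish eats Zooplankton (level 2); other prey at levels: Damselfish 2, Surgeonfish 2, Sea Urchin 2 → level 3.
Reef Shark eats Hawkfish (level 3); other prey at levels: Octopus 3 → level 4.

Trophic level 4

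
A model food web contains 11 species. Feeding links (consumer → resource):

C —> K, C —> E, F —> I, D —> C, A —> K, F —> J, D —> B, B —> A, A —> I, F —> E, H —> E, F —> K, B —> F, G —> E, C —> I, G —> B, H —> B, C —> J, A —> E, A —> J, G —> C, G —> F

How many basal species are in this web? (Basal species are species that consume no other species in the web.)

Basal species (no prey listed): I, J, K, E.
Count: 4.

4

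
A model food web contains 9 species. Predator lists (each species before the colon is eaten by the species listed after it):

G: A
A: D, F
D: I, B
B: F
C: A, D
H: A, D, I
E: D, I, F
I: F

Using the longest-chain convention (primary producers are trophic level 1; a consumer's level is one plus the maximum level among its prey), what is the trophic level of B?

Trophic level 4

C is a producer → level 1.
A eats C (level 1); other prey at levels: G 1, H 1 → level 2.
D eats A (level 2); other prey at levels: C 1, E 1, H 1 → level 3.
B eats D → level 4.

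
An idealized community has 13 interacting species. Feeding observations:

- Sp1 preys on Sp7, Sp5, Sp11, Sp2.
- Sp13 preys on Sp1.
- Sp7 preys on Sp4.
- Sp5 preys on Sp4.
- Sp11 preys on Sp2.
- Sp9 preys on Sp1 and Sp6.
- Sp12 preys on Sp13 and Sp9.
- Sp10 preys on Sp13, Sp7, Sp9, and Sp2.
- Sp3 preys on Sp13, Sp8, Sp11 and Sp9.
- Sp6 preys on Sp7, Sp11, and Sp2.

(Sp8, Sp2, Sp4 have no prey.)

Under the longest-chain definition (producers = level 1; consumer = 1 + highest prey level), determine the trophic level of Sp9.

Sp2 is a producer → level 1.
Sp11 eats Sp2 → level 2.
Sp6 eats Sp11 (level 2); other prey at levels: Sp2 1, Sp7 2 → level 3.
Sp9 eats Sp6 (level 3); other prey at levels: Sp1 3 → level 4.

Trophic level 4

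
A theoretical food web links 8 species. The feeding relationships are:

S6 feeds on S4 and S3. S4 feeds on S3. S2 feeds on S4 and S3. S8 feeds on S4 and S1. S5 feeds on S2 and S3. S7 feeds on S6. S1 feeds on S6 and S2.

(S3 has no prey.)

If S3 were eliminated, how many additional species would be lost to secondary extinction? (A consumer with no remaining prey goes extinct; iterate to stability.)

Remove S3.
Round 1: S4 (all prey gone) → extinct.
Round 2: S2 (all prey gone), S6 (all prey gone) → extinct.
Round 3: S5 (all prey gone), S1 (all prey gone), S7 (all prey gone) → extinct.
Round 4: S8 (all prey gone) → extinct.
No further losses. Total secondary extinctions: 7.

7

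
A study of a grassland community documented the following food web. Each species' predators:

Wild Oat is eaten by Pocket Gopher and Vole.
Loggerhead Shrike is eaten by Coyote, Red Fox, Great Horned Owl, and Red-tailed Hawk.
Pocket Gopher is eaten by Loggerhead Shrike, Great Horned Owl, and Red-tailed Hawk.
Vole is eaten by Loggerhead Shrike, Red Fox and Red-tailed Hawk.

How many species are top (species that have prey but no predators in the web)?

Top species (has prey, but nothing eats it): Red-tailed Hawk, Great Horned Owl, Red Fox, Coyote.
Count: 4.

4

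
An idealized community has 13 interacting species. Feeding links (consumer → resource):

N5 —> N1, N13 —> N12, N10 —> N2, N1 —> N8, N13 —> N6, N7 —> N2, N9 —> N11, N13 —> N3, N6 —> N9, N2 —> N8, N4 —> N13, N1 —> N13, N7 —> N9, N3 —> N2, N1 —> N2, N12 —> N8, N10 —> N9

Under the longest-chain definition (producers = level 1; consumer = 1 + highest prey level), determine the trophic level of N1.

N8 is a producer → level 1.
N2 eats N8 → level 2.
N3 eats N2 → level 3.
N13 eats N3 (level 3); other prey at levels: N12 2, N6 3 → level 4.
N1 eats N13 (level 4); other prey at levels: N8 1, N2 2 → level 5.

Trophic level 5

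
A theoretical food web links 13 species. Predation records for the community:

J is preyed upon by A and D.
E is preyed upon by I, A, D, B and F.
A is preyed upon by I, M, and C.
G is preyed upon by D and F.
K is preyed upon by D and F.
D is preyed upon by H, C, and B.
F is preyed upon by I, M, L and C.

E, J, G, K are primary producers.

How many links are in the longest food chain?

One longest chain: E → A → I.
It has 3 species and 2 links.

2 links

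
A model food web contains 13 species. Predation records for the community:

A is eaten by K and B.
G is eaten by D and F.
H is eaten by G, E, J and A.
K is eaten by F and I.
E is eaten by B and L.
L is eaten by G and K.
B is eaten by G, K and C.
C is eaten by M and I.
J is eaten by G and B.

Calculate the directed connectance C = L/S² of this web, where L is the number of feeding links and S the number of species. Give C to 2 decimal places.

C = 0.12

The web has S = 13 species and L = 21 feeding links.
C = L / S² = 21 / 169 = 0.1243 ≈ 0.12.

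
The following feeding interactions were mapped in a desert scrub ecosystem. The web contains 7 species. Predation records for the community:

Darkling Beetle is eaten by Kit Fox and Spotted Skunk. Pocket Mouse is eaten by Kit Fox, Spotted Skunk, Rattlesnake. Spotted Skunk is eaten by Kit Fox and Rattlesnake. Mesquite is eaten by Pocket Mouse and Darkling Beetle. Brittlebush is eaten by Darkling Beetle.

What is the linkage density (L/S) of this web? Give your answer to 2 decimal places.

L/S = 1.43

There are L = 10 links among S = 7 species.
L/S = 10/7 = 1.4286 ≈ 1.43.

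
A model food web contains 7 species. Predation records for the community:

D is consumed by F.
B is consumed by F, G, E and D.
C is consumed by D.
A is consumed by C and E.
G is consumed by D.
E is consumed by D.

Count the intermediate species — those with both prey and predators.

Intermediate species (has both prey and predators): C, E, G, D.
Count: 4.

4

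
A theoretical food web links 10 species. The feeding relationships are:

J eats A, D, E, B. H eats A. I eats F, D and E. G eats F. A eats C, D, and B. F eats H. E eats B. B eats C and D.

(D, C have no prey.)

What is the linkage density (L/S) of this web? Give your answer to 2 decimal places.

There are L = 16 links among S = 10 species.
L/S = 16/10 = 1.6000 ≈ 1.60.

L/S = 1.60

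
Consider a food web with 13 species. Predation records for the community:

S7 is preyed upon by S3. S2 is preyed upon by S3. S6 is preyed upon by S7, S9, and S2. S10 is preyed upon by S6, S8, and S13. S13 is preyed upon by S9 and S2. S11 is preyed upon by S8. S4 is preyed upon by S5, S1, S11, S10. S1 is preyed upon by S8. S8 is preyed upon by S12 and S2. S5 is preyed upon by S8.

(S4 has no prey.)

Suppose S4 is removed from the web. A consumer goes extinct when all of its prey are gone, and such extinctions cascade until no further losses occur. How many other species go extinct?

Remove S4.
Round 1: S10 (all prey gone), S1 (all prey gone), S5 (all prey gone), S11 (all prey gone) → extinct.
Round 2: S8 (all prey gone), S13 (all prey gone), S6 (all prey gone) → extinct.
Round 3: S2 (all prey gone), S12 (all prey gone), S7 (all prey gone), S9 (all prey gone) → extinct.
Round 4: S3 (all prey gone) → extinct.
No further losses. Total secondary extinctions: 12.

12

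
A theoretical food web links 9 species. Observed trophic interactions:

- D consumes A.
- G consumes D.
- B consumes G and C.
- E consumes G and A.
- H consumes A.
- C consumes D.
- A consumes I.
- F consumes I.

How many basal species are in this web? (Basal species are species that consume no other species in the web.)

Basal species (no prey listed): I.
Count: 1.

1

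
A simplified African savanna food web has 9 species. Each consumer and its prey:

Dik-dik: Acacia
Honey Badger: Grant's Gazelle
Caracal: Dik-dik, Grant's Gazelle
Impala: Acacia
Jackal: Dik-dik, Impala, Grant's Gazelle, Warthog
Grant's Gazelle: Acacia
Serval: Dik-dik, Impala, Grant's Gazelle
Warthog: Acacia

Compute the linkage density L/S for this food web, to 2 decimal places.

L/S = 1.56

There are L = 14 links among S = 9 species.
L/S = 14/9 = 1.5556 ≈ 1.56.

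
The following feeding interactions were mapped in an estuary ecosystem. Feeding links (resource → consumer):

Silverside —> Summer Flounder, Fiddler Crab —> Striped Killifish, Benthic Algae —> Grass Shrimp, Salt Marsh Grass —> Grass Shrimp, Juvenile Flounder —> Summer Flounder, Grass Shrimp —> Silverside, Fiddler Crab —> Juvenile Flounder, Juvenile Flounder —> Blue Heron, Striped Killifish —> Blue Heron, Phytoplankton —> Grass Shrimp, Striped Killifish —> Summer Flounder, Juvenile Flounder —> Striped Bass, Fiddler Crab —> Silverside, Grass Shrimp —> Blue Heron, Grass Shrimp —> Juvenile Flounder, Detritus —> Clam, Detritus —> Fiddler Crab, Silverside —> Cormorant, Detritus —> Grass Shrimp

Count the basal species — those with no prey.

4

Basal species (no prey listed): Benthic Algae, Detritus, Phytoplankton, Salt Marsh Grass.
Count: 4.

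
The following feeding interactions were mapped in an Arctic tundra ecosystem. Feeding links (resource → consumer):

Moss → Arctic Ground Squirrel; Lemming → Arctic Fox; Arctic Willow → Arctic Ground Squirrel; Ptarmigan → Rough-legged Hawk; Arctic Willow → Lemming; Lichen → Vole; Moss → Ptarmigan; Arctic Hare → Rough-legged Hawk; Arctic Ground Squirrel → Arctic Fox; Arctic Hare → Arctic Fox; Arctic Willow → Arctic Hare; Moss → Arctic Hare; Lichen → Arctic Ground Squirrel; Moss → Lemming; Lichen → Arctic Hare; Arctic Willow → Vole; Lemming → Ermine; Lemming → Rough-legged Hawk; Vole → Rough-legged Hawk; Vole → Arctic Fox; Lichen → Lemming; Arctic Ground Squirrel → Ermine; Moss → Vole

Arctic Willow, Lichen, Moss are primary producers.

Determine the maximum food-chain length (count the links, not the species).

One longest chain: Arctic Willow → Lemming → Ermine.
It has 3 species and 2 links.

2 links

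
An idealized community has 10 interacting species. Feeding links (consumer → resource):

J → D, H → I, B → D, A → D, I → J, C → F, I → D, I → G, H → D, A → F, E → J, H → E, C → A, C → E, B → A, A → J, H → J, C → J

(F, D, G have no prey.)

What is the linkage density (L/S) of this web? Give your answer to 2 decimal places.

L/S = 1.80

There are L = 18 links among S = 10 species.
L/S = 18/10 = 1.8000 ≈ 1.80.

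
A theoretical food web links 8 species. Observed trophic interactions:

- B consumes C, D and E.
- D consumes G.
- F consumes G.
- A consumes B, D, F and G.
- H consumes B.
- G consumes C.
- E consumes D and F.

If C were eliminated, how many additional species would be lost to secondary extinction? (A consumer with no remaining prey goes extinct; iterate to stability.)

7

Remove C.
Round 1: G (all prey gone) → extinct.
Round 2: D (all prey gone), F (all prey gone) → extinct.
Round 3: E (all prey gone) → extinct.
Round 4: B (all prey gone) → extinct.
Round 5: A (all prey gone), H (all prey gone) → extinct.
No further losses. Total secondary extinctions: 7.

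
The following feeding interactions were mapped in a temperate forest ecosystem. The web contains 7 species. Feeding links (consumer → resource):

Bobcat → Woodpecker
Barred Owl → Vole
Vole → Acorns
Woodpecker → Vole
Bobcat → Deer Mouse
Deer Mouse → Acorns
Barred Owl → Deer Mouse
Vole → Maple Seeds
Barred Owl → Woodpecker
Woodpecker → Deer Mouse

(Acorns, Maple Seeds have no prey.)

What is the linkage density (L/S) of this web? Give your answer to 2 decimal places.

L/S = 1.43

There are L = 10 links among S = 7 species.
L/S = 10/7 = 1.4286 ≈ 1.43.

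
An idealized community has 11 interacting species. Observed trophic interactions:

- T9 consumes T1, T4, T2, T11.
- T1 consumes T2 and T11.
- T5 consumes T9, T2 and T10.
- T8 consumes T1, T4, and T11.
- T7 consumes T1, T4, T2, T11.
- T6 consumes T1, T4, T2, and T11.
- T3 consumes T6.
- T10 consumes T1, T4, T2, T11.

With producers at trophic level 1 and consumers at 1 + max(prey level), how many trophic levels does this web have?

Producers (level 1): T2, T11, T4.
T2 → T1 → T9 → T5 gives T5 level 4.
No species has a prey at level 4, so no species reaches level 5.

4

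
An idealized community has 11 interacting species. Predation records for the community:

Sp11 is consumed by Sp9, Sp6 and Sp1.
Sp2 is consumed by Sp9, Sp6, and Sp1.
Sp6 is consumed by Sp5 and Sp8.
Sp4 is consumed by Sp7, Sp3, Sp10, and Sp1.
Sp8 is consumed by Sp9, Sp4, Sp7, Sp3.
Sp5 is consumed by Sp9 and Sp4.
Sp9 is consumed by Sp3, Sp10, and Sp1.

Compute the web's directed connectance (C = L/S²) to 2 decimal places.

The web has S = 11 species and L = 21 feeding links.
C = L / S² = 21 / 121 = 0.1736 ≈ 0.17.

C = 0.17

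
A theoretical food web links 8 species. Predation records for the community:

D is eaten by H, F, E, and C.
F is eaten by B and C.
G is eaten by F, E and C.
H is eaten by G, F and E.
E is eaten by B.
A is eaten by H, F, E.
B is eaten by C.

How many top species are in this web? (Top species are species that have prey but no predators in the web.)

Top species (has prey, but nothing eats it): C.
Count: 1.

1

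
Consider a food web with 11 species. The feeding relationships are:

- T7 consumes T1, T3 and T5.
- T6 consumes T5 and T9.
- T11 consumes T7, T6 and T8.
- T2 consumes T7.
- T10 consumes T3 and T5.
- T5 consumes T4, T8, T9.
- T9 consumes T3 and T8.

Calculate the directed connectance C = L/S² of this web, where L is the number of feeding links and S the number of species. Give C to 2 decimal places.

The web has S = 11 species and L = 16 feeding links.
C = L / S² = 16 / 121 = 0.1322 ≈ 0.13.

C = 0.13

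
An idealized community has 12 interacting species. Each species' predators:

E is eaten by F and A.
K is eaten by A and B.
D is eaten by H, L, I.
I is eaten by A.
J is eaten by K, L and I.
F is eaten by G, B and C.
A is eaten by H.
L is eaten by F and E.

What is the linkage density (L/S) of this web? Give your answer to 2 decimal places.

There are L = 17 links among S = 12 species.
L/S = 17/12 = 1.4167 ≈ 1.42.

L/S = 1.42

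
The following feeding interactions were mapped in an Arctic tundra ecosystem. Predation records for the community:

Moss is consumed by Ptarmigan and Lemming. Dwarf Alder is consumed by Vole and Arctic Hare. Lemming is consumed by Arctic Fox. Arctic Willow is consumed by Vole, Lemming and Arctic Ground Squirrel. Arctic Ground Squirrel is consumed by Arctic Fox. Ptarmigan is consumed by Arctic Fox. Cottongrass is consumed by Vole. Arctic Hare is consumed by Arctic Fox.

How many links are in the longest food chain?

2 links

One longest chain: Moss → Lemming → Arctic Fox.
It has 3 species and 2 links.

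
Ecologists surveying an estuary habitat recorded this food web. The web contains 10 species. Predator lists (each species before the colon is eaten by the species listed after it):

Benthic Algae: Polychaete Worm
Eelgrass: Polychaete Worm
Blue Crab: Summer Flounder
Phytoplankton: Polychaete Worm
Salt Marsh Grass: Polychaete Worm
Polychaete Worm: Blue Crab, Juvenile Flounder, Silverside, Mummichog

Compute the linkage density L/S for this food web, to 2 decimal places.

L/S = 0.90

There are L = 9 links among S = 10 species.
L/S = 9/10 = 0.9000 ≈ 0.90.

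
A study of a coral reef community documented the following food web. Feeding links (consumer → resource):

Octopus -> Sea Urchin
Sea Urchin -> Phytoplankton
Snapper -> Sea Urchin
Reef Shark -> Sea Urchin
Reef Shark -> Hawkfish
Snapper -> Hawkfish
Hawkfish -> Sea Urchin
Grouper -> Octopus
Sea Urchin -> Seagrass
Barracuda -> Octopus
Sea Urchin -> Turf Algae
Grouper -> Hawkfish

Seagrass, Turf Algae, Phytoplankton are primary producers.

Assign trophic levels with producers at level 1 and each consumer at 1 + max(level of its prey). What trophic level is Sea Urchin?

Trophic level 2

Seagrass is a producer → level 1.
Sea Urchin eats Seagrass (level 1); other prey at levels: Turf Algae 1, Phytoplankton 1 → level 2.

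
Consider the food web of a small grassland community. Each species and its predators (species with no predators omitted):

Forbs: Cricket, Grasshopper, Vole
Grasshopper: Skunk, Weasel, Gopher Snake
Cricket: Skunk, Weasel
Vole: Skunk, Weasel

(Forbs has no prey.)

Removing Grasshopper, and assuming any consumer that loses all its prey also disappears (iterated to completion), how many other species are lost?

1

Remove Grasshopper.
Round 1: Gopher Snake (all prey gone) → extinct.
No further losses. Total secondary extinctions: 1.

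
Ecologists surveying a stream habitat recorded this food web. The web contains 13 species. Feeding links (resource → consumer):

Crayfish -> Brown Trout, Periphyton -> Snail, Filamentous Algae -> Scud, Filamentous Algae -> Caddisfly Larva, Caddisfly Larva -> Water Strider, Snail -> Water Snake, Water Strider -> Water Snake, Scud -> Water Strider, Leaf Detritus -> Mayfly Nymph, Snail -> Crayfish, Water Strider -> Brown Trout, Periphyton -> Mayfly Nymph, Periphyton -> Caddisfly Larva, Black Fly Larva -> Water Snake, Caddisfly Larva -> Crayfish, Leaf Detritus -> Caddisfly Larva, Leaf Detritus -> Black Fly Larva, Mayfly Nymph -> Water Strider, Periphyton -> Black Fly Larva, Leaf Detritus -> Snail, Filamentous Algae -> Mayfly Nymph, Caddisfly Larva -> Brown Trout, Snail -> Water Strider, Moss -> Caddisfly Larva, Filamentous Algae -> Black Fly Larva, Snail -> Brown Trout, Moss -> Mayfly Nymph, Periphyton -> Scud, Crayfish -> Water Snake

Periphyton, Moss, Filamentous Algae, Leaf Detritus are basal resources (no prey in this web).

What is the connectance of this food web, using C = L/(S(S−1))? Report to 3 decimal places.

The web has S = 13 species and L = 29 feeding links.
C = L / (S(S−1)) = 29 / 156 = 0.1859 ≈ 0.186.

C = 0.186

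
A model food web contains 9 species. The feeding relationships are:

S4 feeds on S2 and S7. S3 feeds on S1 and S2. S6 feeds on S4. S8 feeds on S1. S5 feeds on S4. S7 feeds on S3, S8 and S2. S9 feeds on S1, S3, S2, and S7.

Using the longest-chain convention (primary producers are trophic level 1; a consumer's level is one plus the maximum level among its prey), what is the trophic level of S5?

Trophic level 5

S2 is a producer → level 1.
S3 eats S2 (level 1); other prey at levels: S1 1 → level 2.
S7 eats S3 (level 2); other prey at levels: S2 1, S8 2 → level 3.
S4 eats S7 (level 3); other prey at levels: S2 1 → level 4.
S5 eats S4 → level 5.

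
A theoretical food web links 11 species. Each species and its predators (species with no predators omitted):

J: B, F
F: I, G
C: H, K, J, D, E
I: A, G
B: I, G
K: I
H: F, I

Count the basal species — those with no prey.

Basal species (no prey listed): C.
Count: 1.

1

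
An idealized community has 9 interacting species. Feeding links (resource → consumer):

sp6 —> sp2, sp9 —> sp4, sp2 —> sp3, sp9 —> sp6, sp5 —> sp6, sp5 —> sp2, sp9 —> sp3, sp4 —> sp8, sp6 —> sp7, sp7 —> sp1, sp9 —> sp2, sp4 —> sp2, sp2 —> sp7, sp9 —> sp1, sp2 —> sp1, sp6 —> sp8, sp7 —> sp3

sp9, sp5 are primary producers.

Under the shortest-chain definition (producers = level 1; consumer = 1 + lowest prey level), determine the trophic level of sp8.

Trophic level 3

sp9 is a producer → level 1.
sp4 eats sp9 → level 2.
sp8 eats sp4 → level 3.
No prey of sp8 is below level 2, so 3 is the minimum.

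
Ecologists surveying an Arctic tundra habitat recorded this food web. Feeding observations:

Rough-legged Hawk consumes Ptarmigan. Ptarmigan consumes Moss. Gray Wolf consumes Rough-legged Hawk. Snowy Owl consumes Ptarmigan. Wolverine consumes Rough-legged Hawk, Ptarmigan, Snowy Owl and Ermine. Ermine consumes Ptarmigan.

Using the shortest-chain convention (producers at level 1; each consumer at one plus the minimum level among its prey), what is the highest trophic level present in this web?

4

Producers (level 1): Moss.
Following each consumer down to its lowest-level prey: Moss → Ptarmigan → Rough-legged Hawk → Gray Wolf (levels 1 through 4).
All prey of Gray Wolf (Rough-legged Hawk 3) are at level 3 or above, so Gray Wolf is at level 1 + 3 = 4.
Every consumer has at least one prey at level 3 or below, so none exceeds level 4.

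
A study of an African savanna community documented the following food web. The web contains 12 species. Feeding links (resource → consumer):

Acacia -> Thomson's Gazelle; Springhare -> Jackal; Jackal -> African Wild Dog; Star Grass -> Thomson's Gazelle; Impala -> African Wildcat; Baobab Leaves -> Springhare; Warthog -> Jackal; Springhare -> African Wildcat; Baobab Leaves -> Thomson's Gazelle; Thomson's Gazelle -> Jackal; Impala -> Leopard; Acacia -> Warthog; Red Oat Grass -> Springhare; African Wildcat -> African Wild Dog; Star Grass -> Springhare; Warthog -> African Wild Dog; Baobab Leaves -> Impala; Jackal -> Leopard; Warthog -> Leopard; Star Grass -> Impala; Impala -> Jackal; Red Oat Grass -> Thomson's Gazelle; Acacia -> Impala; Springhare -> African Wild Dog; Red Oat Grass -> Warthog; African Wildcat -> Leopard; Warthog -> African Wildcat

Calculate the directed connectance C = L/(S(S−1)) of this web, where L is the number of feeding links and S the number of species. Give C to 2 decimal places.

The web has S = 12 species and L = 27 feeding links.
C = L / (S(S−1)) = 27 / 132 = 0.2045 ≈ 0.20.

C = 0.20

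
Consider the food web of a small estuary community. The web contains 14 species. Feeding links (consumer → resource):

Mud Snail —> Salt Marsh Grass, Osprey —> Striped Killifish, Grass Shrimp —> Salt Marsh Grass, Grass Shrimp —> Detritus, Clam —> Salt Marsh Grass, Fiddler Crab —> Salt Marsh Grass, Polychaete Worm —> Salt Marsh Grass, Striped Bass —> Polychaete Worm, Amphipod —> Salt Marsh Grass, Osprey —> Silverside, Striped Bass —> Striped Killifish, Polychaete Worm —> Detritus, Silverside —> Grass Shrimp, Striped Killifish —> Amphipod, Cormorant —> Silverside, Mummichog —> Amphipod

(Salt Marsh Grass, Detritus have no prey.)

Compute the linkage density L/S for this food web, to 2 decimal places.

L/S = 1.14

There are L = 16 links among S = 14 species.
L/S = 16/14 = 1.1429 ≈ 1.14.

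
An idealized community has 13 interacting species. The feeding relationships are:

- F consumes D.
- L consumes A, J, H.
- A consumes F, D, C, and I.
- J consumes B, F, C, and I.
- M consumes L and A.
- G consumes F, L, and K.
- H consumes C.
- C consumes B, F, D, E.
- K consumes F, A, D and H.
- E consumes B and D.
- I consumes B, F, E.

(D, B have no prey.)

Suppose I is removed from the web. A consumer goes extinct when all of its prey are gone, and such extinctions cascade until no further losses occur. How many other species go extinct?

0

Remove I.
Every predator of it retains at least one other prey: J still has B, F, C; A still has D, F, C.
No consumer loses all prey, so no secondary extinctions occur.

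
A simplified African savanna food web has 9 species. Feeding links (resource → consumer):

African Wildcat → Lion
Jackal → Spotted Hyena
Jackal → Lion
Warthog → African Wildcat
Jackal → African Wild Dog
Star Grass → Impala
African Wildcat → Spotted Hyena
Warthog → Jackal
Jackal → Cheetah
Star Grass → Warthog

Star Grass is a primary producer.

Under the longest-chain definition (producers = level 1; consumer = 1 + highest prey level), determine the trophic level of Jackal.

Trophic level 3

Star Grass is a producer → level 1.
Warthog eats Star Grass → level 2.
Jackal eats Warthog → level 3.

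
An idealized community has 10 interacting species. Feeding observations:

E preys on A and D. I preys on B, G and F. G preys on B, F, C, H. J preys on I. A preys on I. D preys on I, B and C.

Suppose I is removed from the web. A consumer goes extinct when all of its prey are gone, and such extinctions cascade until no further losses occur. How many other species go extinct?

2

Remove I.
Round 1: J (all prey gone), A (all prey gone) → extinct.
No further losses. Total secondary extinctions: 2.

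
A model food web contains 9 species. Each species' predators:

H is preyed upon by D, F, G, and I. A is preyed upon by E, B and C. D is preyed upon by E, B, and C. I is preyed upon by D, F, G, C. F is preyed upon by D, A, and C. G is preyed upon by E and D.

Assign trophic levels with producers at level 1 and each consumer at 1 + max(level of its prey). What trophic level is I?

Trophic level 2

H is a producer → level 1.
I eats H → level 2.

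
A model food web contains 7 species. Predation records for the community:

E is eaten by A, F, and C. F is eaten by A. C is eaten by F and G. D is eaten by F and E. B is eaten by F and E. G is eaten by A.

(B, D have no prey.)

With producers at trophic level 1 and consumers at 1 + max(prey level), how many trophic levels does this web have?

5

Producers (level 1): B, D.
B → E → C → G → A gives A level 5.
No species has a prey at level 5, so no species reaches level 6.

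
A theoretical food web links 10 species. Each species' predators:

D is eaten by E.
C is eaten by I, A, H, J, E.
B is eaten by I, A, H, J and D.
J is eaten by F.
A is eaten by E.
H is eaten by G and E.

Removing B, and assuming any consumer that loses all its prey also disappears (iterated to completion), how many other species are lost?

Remove B.
Round 1: D (all prey gone) → extinct.
No further losses. Total secondary extinctions: 1.

1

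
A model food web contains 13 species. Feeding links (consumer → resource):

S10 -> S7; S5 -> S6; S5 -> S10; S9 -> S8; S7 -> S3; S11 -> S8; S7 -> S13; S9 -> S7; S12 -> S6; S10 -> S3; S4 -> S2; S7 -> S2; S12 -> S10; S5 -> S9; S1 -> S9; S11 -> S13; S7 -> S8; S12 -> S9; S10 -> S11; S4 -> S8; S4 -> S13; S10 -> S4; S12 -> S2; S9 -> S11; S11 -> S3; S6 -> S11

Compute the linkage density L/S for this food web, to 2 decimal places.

There are L = 26 links among S = 13 species.
L/S = 26/13 = 2.0000 ≈ 2.00.

L/S = 2.00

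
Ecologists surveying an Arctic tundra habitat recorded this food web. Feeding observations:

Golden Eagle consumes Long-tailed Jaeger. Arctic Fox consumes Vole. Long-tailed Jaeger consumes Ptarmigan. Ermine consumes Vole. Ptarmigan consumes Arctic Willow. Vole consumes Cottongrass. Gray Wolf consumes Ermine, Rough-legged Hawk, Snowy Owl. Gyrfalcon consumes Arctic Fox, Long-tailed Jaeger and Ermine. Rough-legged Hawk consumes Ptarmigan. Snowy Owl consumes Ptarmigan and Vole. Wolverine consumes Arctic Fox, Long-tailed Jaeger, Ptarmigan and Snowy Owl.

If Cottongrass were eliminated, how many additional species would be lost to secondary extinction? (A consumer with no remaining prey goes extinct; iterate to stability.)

3

Remove Cottongrass.
Round 1: Vole (all prey gone) → extinct.
Round 2: Ermine (all prey gone), Arctic Fox (all prey gone) → extinct.
No further losses. Total secondary extinctions: 3.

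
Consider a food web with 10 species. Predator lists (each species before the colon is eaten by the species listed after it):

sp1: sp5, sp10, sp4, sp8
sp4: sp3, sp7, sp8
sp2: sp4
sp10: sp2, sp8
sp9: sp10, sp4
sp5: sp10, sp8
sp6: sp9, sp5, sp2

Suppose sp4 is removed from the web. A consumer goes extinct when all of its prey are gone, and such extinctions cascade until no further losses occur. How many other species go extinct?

2

Remove sp4.
Round 1: sp3 (all prey gone), sp7 (all prey gone) → extinct.
No further losses. Total secondary extinctions: 2.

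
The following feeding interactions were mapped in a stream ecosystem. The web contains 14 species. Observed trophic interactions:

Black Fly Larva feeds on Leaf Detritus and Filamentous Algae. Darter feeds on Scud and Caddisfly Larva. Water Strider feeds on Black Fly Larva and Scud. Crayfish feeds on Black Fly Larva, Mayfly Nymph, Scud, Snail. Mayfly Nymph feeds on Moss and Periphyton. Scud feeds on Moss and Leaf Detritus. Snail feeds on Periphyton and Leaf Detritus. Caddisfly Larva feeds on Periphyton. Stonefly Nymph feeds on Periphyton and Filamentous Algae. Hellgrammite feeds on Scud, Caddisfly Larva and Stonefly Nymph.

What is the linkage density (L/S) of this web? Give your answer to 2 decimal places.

L/S = 1.57

There are L = 22 links among S = 14 species.
L/S = 22/14 = 1.5714 ≈ 1.57.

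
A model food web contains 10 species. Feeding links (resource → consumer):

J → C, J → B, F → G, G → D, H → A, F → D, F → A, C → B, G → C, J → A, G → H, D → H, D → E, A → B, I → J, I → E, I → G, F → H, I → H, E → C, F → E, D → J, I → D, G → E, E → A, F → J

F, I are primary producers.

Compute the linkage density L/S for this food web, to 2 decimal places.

L/S = 2.60

There are L = 26 links among S = 10 species.
L/S = 26/10 = 2.6000 ≈ 2.60.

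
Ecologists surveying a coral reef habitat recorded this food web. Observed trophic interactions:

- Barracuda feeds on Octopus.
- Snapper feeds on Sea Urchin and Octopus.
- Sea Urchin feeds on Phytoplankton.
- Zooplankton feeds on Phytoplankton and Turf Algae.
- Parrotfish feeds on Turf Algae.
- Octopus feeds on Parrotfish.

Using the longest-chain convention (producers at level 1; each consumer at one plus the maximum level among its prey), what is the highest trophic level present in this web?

4

Producers (level 1): Turf Algae, Phytoplankton.
Turf Algae → Parrotfish → Octopus → Snapper gives Snapper level 4.
No species has a prey at level 4, so no species reaches level 5.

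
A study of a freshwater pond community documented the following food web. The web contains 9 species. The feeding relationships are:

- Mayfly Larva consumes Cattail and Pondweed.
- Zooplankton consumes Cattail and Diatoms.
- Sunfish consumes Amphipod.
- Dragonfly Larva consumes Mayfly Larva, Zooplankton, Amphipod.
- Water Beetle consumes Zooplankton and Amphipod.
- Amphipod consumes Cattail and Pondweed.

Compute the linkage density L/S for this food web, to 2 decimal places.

L/S = 1.33

There are L = 12 links among S = 9 species.
L/S = 12/9 = 1.3333 ≈ 1.33.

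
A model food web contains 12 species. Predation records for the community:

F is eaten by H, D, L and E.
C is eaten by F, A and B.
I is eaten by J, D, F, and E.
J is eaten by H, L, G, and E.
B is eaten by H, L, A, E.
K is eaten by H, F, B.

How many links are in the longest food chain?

2 links

One longest chain: I → J → H.
It has 3 species and 2 links.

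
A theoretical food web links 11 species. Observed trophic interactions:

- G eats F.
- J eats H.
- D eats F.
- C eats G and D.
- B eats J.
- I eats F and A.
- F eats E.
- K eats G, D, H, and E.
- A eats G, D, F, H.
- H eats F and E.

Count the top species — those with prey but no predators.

Top species (has prey, but nothing eats it): K, C, B, I.
Count: 4.

4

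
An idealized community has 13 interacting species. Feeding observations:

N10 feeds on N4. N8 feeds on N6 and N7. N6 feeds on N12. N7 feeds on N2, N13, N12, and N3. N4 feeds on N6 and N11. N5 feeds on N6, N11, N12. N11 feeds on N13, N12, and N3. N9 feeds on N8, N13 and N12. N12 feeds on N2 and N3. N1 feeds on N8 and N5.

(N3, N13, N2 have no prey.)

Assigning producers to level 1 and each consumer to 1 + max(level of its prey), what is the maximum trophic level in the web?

5

Producers (level 1): N3, N13, N2.
N3 → N12 → N6 → N8 → N9 gives N9 level 5.
No species has a prey at level 5, so no species reaches level 6.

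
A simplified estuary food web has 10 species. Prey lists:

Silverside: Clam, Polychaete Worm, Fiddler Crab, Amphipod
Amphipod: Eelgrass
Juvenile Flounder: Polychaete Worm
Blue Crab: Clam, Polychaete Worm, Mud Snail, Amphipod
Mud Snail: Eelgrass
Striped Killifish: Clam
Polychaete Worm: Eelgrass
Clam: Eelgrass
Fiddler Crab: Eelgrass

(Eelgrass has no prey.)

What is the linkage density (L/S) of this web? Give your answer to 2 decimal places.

L/S = 1.50

There are L = 15 links among S = 10 species.
L/S = 15/10 = 1.5000 ≈ 1.50.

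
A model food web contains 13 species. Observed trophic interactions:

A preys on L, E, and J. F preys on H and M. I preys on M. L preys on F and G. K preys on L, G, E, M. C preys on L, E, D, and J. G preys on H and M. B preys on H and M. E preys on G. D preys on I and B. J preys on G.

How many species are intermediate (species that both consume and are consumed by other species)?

Intermediate species (has both prey and predators): I, F, G, B, J, L, D, E.
Count: 8.

8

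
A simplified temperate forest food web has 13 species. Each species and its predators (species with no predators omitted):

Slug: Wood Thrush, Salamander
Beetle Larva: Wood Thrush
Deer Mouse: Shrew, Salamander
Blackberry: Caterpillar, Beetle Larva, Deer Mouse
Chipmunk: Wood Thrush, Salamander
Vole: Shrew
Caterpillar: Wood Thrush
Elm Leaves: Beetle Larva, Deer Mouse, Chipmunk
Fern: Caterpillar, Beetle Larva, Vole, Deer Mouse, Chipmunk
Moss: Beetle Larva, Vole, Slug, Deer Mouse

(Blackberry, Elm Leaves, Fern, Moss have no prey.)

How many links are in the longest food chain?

One longest chain: Elm Leaves → Chipmunk → Wood Thrush.
It has 3 species and 2 links.

2 links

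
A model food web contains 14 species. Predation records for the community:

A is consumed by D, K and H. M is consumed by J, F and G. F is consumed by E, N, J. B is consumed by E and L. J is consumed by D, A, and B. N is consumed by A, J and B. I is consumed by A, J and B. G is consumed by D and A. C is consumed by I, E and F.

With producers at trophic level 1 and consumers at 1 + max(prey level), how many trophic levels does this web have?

6

Producers (level 1): C, M.
C → F → N → J → B → L gives L level 6.
No species has a prey at level 6, so no species reaches level 7.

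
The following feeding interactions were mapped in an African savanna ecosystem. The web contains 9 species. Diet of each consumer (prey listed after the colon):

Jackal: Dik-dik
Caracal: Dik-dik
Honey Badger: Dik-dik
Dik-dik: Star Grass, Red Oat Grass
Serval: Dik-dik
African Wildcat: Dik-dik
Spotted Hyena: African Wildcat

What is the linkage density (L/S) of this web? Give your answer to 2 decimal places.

L/S = 0.89

There are L = 8 links among S = 9 species.
L/S = 8/9 = 0.8889 ≈ 0.89.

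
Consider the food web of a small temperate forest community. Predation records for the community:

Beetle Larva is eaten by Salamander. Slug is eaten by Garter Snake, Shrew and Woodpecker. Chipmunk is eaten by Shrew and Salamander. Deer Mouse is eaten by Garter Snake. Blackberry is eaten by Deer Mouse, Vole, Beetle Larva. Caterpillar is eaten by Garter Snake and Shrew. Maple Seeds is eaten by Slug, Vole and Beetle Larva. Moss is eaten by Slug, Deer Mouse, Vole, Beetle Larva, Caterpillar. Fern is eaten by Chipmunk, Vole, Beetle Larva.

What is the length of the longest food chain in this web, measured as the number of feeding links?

One longest chain: Moss → Slug → Garter Snake.
It has 3 species and 2 links.

2 links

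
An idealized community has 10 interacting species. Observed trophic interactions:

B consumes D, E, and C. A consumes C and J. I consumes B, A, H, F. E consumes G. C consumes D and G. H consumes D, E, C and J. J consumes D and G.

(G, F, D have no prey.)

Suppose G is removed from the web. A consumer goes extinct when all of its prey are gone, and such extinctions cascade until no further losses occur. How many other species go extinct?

1

Remove G.
Round 1: E (all prey gone) → extinct.
No further losses. Total secondary extinctions: 1.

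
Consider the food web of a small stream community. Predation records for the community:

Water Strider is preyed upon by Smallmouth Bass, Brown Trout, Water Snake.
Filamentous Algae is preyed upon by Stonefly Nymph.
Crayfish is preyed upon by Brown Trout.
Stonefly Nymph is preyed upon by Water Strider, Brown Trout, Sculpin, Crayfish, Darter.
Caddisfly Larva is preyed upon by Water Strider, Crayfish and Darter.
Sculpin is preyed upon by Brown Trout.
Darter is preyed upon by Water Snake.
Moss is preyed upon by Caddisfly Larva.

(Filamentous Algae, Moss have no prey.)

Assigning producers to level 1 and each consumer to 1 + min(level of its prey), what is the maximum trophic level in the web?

4

Producers (level 1): Filamentous Algae, Moss.
Following each consumer down to its lowest-level prey: Moss → Caddisfly Larva → Water Strider → Water Snake (levels 1 through 4).
All prey of Water Snake (Water Strider 3, Darter 3) are at level 3 or above, so Water Snake is at level 1 + 3 = 4.
Every consumer has at least one prey at level 3 or below, so none exceeds level 4.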